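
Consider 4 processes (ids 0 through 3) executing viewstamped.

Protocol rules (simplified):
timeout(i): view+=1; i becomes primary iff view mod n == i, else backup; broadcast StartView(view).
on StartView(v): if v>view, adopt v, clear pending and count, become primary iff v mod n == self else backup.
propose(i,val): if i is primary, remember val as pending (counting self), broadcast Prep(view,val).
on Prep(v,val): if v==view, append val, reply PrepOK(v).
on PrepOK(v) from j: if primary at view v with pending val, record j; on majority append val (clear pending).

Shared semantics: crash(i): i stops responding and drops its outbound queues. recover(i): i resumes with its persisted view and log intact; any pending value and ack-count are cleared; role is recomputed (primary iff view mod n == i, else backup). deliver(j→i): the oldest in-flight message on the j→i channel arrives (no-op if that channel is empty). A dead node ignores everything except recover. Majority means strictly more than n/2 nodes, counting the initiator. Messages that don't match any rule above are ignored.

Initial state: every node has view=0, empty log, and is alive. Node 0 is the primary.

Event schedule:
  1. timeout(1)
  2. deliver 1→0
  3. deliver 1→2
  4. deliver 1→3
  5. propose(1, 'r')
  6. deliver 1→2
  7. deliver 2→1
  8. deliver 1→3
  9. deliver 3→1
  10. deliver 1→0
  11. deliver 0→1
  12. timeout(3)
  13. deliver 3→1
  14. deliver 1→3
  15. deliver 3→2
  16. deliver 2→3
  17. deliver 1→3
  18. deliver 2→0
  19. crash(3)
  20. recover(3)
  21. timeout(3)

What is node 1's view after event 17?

2

step 1 timeout(1): 1={prim,v=1,log=-}
step 2 deliver 1→0: 0={back,v=1,log=-}
step 3 deliver 1→2: 2={back,v=1,log=-}
step 4 deliver 1→3: 3={back,v=1,log=-}
step 5 propose(1,'r'): —
step 6 deliver 1→2: 2={back,v=1,log=r}
step 7 deliver 2→1: —
step 8 deliver 1→3: 3={back,v=1,log=r}
step 9 deliver 3→1: 1={prim,v=1,log=r}
step 10 deliver 1→0: 0={back,v=1,log=r}
step 11 deliver 0→1: —
step 12 timeout(3): 3={back,v=2,log=r}
step 13 deliver 3→1: 1={back,v=2,log=r}
step 14 deliver 1→3: —
step 15 deliver 3→2: 2={prim,v=2,log=r}
step 16 deliver 2→3: —
step 17 deliver 1→3: —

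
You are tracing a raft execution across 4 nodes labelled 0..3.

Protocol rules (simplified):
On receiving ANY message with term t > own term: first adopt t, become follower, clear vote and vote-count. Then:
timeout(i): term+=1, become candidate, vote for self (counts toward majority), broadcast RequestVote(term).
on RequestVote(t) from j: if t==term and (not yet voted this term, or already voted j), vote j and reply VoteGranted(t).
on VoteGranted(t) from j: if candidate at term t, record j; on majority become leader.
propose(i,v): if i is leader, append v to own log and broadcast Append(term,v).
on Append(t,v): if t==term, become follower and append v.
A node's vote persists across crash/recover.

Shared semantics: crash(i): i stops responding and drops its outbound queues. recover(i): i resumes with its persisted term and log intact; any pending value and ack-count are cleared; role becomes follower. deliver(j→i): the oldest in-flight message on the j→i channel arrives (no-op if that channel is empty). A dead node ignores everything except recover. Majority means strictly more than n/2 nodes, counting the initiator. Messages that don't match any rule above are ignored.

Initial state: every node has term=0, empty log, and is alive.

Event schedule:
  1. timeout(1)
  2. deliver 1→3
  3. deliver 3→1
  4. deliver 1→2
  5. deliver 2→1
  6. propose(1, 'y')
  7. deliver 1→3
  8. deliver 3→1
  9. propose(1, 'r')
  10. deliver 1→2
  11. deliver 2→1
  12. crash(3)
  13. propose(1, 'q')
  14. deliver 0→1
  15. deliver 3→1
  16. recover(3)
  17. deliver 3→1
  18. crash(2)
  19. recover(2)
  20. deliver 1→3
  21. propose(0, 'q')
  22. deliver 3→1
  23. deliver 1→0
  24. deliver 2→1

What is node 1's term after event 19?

after 1 — timeout(1): n1:cand/t1/[-]
after 2 — deliver 1→3: n3:foll/t1/[-]
after 3 — deliver 3→1: ·
after 4 — deliver 1→2: n2:foll/t1/[-]
after 5 — deliver 2→1: n1:lead/t1/[-]
after 6 — propose(1,'y'): n1:lead/t1/[y]
after 7 — deliver 1→3: n3:foll/t1/[y]
after 8 — deliver 3→1: ·
after 9 — propose(1,'r'): n1:lead/t1/[y,r]
after 10 — deliver 1→2: n2:foll/t1/[y]
after 11 — deliver 2→1: ·
after 12 — crash(3): n3:✗foll/t1/[y]
after 13 — propose(1,'q'): n1:lead/t1/[y,r,q]
after 14 — deliver 0→1: ·
after 15 — deliver 3→1: ·
after 16 — recover(3): n3:foll/t1/[y]
after 17 — deliver 3→1: ·
after 18 — crash(2): n2:✗foll/t1/[y]
after 19 — recover(2): n2:foll/t1/[y]

1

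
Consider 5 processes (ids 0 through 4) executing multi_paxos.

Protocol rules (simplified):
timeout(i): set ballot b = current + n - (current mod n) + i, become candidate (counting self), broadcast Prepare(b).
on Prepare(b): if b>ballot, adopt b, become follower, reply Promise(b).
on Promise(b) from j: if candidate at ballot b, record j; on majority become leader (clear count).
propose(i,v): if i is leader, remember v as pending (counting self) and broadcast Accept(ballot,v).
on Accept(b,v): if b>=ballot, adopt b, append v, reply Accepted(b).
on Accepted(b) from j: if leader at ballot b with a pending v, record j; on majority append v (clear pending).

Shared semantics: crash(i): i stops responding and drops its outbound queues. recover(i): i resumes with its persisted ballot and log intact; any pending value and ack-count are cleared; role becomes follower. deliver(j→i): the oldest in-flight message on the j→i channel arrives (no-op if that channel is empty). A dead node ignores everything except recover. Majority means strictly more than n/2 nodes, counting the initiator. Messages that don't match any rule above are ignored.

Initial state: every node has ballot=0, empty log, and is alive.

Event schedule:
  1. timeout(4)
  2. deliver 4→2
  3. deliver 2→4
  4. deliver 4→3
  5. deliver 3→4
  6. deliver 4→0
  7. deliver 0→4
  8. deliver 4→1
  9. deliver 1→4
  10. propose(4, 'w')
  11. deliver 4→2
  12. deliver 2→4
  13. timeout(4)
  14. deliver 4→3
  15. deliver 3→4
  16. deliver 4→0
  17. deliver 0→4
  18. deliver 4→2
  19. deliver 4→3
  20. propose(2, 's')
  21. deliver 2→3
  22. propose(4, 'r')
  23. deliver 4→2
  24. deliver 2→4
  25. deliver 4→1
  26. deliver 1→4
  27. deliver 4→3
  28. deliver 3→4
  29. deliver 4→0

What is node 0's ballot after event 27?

9

step 1 timeout(4): 4={cand,b=9,log=-}
step 2 deliver 4→2: 2={foll,b=9,log=-}
step 3 deliver 2→4: —
step 4 deliver 4→3: 3={foll,b=9,log=-}
step 5 deliver 3→4: 4={lead,b=9,log=-}
step 6 deliver 4→0: 0={foll,b=9,log=-}
step 7 deliver 0→4: —
step 8 deliver 4→1: 1={foll,b=9,log=-}
step 9 deliver 1→4: —
step 10 propose(4,'w'): —
step 11 deliver 4→2: 2={foll,b=9,log=w}
step 12 deliver 2→4: —
step 13 timeout(4): 4={cand,b=14,log=-}
step 14 deliver 4→3: 3={foll,b=9,log=w}
step 15 deliver 3→4: —
step 16 deliver 4→0: 0={foll,b=9,log=w}
step 17 deliver 0→4: —
step 18 deliver 4→2: 2={foll,b=14,log=w}
step 19 deliver 4→3: 3={foll,b=14,log=w}
step 20 propose(2,'s'): —
step 21 deliver 2→3: —
step 22 propose(4,'r'): —
step 23 deliver 4→2: —
step 24 deliver 2→4: —
step 25 deliver 4→1: 1={foll,b=9,log=w}
step 26 deliver 1→4: —
step 27 deliver 4→3: —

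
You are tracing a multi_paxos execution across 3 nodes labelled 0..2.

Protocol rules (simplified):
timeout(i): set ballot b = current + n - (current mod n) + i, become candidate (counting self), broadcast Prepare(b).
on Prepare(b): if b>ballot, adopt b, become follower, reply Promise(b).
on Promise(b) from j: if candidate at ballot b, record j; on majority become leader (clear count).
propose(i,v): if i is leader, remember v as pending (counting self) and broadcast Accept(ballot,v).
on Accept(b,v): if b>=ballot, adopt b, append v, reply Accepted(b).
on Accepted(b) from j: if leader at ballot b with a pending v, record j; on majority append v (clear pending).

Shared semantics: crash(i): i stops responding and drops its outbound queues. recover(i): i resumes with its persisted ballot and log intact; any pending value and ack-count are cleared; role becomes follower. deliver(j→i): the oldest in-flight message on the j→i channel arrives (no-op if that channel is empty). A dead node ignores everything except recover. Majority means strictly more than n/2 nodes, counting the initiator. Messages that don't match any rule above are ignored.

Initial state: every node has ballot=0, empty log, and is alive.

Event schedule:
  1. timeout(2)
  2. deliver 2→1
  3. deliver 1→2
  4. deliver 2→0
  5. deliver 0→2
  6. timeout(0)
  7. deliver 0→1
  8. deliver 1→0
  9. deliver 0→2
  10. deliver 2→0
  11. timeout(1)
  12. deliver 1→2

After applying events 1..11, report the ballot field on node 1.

[1] timeout(2) → N2(cand b5 [-])
[2] deliver 2→1 → N1(foll b5 [-])
[3] deliver 1→2 → N2(lead b5 [-])
[4] deliver 2→0 → N0(foll b5 [-])
[5] deliver 0→2 → ∅
[6] timeout(0) → N0(cand b6 [-])
[7] deliver 0→1 → N1(foll b6 [-])
[8] deliver 1→0 → N0(lead b6 [-])
[9] deliver 0→2 → N2(foll b6 [-])
[10] deliver 2→0 → ∅
[11] timeout(1) → N1(cand b10 [-])

10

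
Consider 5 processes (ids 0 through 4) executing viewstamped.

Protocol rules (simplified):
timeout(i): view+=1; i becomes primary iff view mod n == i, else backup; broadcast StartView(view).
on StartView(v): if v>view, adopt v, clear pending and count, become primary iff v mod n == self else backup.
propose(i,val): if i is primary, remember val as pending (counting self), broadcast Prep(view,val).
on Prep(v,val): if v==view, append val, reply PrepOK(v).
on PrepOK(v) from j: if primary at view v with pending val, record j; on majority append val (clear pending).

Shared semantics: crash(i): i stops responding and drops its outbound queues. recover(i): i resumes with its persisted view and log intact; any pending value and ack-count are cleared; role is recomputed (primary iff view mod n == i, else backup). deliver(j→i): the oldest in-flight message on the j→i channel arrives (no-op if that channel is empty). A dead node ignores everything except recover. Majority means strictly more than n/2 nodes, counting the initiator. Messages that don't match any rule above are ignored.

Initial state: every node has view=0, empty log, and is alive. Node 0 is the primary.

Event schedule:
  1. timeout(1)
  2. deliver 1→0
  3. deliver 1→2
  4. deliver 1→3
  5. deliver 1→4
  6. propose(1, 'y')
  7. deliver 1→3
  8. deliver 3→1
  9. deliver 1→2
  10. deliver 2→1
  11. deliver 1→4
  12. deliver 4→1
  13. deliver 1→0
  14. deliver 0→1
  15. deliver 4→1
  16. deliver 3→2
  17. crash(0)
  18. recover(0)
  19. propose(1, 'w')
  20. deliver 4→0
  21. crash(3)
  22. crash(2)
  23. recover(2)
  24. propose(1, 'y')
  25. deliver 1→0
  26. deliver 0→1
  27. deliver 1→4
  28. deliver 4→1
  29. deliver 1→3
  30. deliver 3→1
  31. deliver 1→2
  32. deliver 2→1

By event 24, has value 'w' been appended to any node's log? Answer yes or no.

e1 timeout(1): 1[prim,v=1,-]
e2 deliver 1→0: 0[back,v=1,-]
e3 deliver 1→2: 2[back,v=1,-]
e4 deliver 1→3: 3[back,v=1,-]
e5 deliver 1→4: 4[back,v=1,-]
e6 propose(1,'y'): ·
e7 deliver 1→3: 3[back,v=1,y]
e8 deliver 3→1: ·
e9 deliver 1→2: 2[back,v=1,y]
e10 deliver 2→1: 1[prim,v=1,y]
e11 deliver 1→4: 4[back,v=1,y]
e12 deliver 4→1: ·
e13 deliver 1→0: 0[back,v=1,y]
e14 deliver 0→1: ·
e15 deliver 4→1: ·
e16 deliver 3→2: ·
e17 crash(0): 0[✗back,v=1,y]
e18 recover(0): 0[back,v=1,y]
e19 propose(1,'w'): ·
e20 deliver 4→0: ·
e21 crash(3): 3[✗back,v=1,y]
e22 crash(2): 2[✗back,v=1,y]
e23 recover(2): 2[back,v=1,y]
e24 propose(1,'y'): ·

no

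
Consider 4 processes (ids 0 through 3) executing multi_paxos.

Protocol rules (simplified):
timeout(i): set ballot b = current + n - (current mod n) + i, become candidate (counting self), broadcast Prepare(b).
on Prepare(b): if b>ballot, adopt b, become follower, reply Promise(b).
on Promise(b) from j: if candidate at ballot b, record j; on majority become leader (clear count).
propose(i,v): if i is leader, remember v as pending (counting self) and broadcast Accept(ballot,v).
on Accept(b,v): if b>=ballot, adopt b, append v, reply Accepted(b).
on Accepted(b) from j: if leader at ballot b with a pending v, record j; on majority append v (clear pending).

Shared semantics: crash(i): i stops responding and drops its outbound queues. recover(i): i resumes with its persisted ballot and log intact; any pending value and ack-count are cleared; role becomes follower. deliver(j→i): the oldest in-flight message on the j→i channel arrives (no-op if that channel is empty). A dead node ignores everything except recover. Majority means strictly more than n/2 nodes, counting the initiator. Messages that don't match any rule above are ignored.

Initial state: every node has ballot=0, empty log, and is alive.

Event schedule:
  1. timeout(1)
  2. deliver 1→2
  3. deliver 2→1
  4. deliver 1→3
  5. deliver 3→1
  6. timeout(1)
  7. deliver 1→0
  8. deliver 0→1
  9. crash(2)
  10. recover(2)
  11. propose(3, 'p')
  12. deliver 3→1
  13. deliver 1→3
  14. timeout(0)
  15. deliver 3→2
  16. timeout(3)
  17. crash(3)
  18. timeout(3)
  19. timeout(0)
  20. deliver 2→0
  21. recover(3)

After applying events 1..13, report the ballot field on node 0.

5

1. timeout(1):  <1:cand b5 ->
2. deliver 1→2:  <2:foll b5 ->
3. deliver 2→1:  nop
4. deliver 1→3:  <3:foll b5 ->
5. deliver 3→1:  <1:lead b5 ->
6. timeout(1):  <1:cand b9 ->
7. deliver 1→0:  <0:foll b5 ->
8. deliver 0→1:  nop
9. crash(2):  <2:✗foll b5 ->
10. recover(2):  <2:foll b5 ->
11. propose(3,'p'):  nop
12. deliver 3→1:  nop
13. deliver 1→3:  <3:foll b9 ->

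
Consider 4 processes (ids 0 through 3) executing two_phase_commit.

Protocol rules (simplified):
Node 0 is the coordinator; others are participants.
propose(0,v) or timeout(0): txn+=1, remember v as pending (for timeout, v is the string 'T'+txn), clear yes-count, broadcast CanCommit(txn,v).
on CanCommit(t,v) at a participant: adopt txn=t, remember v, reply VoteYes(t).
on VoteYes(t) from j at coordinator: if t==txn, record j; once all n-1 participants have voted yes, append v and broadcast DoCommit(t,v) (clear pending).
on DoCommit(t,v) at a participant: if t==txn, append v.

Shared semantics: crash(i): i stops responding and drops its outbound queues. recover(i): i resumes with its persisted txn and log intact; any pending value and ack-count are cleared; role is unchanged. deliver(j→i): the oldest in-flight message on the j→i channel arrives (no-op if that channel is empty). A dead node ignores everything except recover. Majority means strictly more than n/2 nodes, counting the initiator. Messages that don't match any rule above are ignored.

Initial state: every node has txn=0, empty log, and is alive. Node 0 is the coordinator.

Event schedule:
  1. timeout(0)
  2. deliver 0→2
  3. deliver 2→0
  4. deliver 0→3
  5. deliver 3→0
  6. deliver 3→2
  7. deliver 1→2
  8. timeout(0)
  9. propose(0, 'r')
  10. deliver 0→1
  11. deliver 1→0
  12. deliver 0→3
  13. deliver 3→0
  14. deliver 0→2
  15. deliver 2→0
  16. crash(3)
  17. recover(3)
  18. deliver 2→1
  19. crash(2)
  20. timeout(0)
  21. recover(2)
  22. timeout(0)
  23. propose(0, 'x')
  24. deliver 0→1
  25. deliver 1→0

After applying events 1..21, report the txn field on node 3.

2

step 1 timeout(0): 0={coor,t=1,log=-}
step 2 deliver 0→2: 2={part,t=1,log=-}
step 3 deliver 2→0: —
step 4 deliver 0→3: 3={part,t=1,log=-}
step 5 deliver 3→0: —
step 6 deliver 3→2: —
step 7 deliver 1→2: —
step 8 timeout(0): 0={coor,t=2,log=-}
step 9 propose(0,'r'): 0={coor,t=3,log=-}
step 10 deliver 0→1: 1={part,t=1,log=-}
step 11 deliver 1→0: —
step 12 deliver 0→3: 3={part,t=2,log=-}
step 13 deliver 3→0: —
step 14 deliver 0→2: 2={part,t=2,log=-}
step 15 deliver 2→0: —
step 16 crash(3): 3={✗part,t=2,log=-}
step 17 recover(3): 3={part,t=2,log=-}
step 18 deliver 2→1: —
step 19 crash(2): 2={✗part,t=2,log=-}
step 20 timeout(0): 0={coor,t=4,log=-}
step 21 recover(2): 2={part,t=2,log=-}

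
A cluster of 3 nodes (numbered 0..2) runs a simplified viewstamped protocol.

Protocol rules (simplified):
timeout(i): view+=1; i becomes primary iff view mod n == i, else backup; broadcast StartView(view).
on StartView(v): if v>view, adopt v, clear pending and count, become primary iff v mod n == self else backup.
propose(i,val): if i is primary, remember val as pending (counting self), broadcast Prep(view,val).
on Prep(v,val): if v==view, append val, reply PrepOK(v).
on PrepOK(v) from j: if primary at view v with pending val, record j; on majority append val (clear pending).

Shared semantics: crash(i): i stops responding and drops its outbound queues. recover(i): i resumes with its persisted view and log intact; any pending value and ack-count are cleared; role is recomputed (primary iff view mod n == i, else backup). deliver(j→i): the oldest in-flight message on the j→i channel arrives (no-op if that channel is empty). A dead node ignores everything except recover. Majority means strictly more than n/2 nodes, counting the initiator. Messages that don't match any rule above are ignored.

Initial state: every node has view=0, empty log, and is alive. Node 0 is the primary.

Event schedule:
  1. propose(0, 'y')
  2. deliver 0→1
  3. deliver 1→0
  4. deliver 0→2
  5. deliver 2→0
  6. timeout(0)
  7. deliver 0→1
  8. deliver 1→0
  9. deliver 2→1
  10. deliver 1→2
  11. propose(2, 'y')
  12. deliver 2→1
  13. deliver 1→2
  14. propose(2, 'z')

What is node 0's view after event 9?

1. propose(0,'y'):  nop
2. deliver 0→1:  <1:back v0 y>
3. deliver 1→0:  <0:prim v0 y>
4. deliver 0→2:  <2:back v0 y>
5. deliver 2→0:  nop
6. timeout(0):  <0:back v1 y>
7. deliver 0→1:  <1:prim v1 y>
8. deliver 1→0:  nop
9. deliver 2→1:  nop

1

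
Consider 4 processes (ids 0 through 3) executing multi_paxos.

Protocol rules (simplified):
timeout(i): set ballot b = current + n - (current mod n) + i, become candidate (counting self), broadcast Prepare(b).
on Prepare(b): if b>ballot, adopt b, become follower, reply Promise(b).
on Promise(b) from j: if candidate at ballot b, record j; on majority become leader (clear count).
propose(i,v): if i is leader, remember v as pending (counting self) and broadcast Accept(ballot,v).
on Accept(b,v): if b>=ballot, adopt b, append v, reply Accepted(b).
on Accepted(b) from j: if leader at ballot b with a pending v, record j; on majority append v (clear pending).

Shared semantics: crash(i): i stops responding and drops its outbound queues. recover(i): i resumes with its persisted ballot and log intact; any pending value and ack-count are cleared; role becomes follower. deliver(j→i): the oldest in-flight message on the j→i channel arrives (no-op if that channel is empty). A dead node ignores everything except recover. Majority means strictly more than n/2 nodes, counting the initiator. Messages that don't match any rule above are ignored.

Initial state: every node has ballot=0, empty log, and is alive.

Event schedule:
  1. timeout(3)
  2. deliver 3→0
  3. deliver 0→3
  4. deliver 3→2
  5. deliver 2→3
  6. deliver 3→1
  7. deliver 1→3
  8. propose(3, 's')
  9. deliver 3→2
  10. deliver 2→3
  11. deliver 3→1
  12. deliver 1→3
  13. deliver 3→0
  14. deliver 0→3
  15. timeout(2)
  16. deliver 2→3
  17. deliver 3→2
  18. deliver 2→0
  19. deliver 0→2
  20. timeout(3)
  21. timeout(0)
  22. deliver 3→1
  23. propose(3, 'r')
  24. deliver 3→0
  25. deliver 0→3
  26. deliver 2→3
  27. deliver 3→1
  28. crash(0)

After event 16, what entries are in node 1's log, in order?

after 1 — timeout(3): n3:cand/b7/[-]
after 2 — deliver 3→0: n0:foll/b7/[-]
after 3 — deliver 0→3: ·
after 4 — deliver 3→2: n2:foll/b7/[-]
after 5 — deliver 2→3: n3:lead/b7/[-]
after 6 — deliver 3→1: n1:foll/b7/[-]
after 7 — deliver 1→3: ·
after 8 — propose(3,'s'): ·
after 9 — deliver 3→2: n2:foll/b7/[s]
after 10 — deliver 2→3: ·
after 11 — deliver 3→1: n1:foll/b7/[s]
after 12 — deliver 1→3: n3:lead/b7/[s]
after 13 — deliver 3→0: n0:foll/b7/[s]
after 14 — deliver 0→3: ·
after 15 — timeout(2): n2:cand/b10/[s]
after 16 — deliver 2→3: n3:foll/b10/[s]

s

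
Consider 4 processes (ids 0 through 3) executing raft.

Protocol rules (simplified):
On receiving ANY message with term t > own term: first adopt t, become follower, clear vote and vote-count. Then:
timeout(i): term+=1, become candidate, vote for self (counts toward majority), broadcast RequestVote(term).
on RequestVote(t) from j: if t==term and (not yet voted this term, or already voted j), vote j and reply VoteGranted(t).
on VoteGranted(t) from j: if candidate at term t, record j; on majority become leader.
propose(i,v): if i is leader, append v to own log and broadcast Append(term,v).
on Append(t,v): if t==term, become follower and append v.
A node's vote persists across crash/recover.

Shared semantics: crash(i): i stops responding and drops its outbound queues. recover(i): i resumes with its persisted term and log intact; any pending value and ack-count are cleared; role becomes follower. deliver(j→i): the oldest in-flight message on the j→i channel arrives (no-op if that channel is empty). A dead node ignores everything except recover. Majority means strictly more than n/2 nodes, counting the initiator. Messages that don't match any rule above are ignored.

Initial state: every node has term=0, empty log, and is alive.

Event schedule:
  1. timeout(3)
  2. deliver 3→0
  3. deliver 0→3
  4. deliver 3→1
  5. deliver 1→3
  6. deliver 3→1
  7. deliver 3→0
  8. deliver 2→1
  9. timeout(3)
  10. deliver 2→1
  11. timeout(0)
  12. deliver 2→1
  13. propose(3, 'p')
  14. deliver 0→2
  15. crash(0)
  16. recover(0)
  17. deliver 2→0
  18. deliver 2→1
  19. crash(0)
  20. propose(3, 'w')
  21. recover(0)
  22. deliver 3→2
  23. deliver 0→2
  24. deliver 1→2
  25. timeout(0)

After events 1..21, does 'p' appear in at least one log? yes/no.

no

1. timeout(3):  <3:cand t1 ->
2. deliver 3→0:  <0:foll t1 ->
3. deliver 0→3:  nop
4. deliver 3→1:  <1:foll t1 ->
5. deliver 1→3:  <3:lead t1 ->
6. deliver 3→1:  nop
7. deliver 3→0:  nop
8. deliver 2→1:  nop
9. timeout(3):  <3:cand t2 ->
10. deliver 2→1:  nop
11. timeout(0):  <0:cand t2 ->
12. deliver 2→1:  nop
13. propose(3,'p'):  nop
14. deliver 0→2:  <2:foll t2 ->
15. crash(0):  <0:✗cand t2 ->
16. recover(0):  <0:foll t2 ->
17. deliver 2→0:  nop
18. deliver 2→1:  nop
19. crash(0):  <0:✗foll t2 ->
20. propose(3,'w'):  nop
21. recover(0):  <0:foll t2 ->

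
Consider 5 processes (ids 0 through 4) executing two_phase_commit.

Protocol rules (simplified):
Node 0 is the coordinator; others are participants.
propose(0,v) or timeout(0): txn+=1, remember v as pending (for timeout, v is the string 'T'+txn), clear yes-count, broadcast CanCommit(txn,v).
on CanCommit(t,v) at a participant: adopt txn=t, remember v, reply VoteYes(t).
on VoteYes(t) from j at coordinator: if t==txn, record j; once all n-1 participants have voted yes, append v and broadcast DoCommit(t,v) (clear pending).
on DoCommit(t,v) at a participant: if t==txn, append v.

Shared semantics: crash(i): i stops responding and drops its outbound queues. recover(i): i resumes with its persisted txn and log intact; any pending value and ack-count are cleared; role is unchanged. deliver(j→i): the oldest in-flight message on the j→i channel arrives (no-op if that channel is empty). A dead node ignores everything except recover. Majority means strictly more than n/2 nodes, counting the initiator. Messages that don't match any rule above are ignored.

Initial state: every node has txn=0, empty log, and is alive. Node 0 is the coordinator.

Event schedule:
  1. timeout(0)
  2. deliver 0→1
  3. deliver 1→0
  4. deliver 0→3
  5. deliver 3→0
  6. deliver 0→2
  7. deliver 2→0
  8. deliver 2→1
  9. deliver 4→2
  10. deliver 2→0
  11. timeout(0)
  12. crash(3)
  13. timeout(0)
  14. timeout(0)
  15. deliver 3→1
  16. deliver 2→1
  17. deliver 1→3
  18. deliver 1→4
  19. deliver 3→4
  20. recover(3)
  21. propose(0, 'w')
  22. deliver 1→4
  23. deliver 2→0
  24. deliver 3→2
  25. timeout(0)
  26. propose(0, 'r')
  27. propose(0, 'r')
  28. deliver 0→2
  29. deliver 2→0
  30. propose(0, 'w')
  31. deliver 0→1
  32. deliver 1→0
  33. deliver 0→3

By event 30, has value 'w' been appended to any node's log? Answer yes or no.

no

[1] timeout(0) → N0(coor t1 [-])
[2] deliver 0→1 → N1(part t1 [-])
[3] deliver 1→0 → ∅
[4] deliver 0→3 → N3(part t1 [-])
[5] deliver 3→0 → ∅
[6] deliver 0→2 → N2(part t1 [-])
[7] deliver 2→0 → ∅
[8] deliver 2→1 → ∅
[9] deliver 4→2 → ∅
[10] deliver 2→0 → ∅
[11] timeout(0) → N0(coor t2 [-])
[12] crash(3) → N3(✗part t1 [-])
[13] timeout(0) → N0(coor t3 [-])
[14] timeout(0) → N0(coor t4 [-])
[15] deliver 3→1 → ∅
[16] deliver 2→1 → ∅
[17] deliver 1→3 → ∅
[18] deliver 1→4 → ∅
[19] deliver 3→4 → ∅
[20] recover(3) → N3(part t1 [-])
[21] propose(0,'w') → N0(coor t5 [-])
[22] deliver 1→4 → ∅
[23] deliver 2→0 → ∅
[24] deliver 3→2 → ∅
[25] timeout(0) → N0(coor t6 [-])
[26] propose(0,'r') → N0(coor t7 [-])
[27] propose(0,'r') → N0(coor t8 [-])
[28] deliver 0→2 → N2(part t2 [-])
[29] deliver 2→0 → ∅
[30] propose(0,'w') → N0(coor t9 [-])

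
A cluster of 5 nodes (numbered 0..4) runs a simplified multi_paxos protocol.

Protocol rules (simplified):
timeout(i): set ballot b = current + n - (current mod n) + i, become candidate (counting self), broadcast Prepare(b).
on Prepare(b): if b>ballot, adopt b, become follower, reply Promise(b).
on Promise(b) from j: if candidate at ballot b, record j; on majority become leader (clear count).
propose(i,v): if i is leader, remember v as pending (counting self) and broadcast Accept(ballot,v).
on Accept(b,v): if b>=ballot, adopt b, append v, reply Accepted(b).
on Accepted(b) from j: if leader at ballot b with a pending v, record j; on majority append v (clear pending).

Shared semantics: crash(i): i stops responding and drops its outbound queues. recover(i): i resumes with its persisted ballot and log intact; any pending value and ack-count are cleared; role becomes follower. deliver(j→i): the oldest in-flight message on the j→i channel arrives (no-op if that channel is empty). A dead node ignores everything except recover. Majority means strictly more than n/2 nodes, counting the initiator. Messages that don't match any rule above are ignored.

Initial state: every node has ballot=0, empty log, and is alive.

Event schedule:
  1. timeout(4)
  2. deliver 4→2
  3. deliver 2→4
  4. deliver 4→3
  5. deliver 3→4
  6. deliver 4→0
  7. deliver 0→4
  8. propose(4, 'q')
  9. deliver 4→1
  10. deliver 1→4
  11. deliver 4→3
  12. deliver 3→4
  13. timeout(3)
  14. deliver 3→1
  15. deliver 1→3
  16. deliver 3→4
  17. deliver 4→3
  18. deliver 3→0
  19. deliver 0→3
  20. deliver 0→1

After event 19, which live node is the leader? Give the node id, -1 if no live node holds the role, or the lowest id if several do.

3

step 1 timeout(4): 4={cand,b=9,log=-}
step 2 deliver 4→2: 2={foll,b=9,log=-}
step 3 deliver 2→4: —
step 4 deliver 4→3: 3={foll,b=9,log=-}
step 5 deliver 3→4: 4={lead,b=9,log=-}
step 6 deliver 4→0: 0={foll,b=9,log=-}
step 7 deliver 0→4: —
step 8 propose(4,'q'): —
step 9 deliver 4→1: 1={foll,b=9,log=-}
step 10 deliver 1→4: —
step 11 deliver 4→3: 3={foll,b=9,log=q}
step 12 deliver 3→4: —
step 13 timeout(3): 3={cand,b=13,log=q}
step 14 deliver 3→1: 1={foll,b=13,log=-}
step 15 deliver 1→3: —
step 16 deliver 3→4: 4={foll,b=13,log=-}
step 17 deliver 4→3: 3={lead,b=13,log=q}
step 18 deliver 3→0: 0={foll,b=13,log=-}
step 19 deliver 0→3: —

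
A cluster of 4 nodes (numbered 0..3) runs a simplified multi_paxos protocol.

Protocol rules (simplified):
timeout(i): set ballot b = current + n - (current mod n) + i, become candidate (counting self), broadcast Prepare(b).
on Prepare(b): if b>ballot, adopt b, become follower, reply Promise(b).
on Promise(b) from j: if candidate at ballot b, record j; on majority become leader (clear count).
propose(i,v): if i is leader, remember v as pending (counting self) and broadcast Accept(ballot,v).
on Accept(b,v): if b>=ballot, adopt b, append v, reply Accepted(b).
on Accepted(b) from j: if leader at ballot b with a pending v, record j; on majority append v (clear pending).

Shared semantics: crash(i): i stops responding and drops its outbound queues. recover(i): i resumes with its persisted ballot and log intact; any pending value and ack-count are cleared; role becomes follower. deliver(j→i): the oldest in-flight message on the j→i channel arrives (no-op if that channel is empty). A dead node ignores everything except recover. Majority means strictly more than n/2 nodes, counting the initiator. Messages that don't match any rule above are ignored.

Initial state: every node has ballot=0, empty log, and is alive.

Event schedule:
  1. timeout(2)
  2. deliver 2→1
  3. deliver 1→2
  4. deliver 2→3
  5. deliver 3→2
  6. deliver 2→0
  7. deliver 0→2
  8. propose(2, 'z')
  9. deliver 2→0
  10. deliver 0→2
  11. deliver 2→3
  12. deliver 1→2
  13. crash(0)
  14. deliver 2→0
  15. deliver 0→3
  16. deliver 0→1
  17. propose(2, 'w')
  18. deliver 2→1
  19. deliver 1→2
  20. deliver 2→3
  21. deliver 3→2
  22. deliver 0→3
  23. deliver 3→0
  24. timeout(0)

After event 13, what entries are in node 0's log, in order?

z

step 1 timeout(2): 2={cand,b=6,log=-}
step 2 deliver 2→1: 1={foll,b=6,log=-}
step 3 deliver 1→2: —
step 4 deliver 2→3: 3={foll,b=6,log=-}
step 5 deliver 3→2: 2={lead,b=6,log=-}
step 6 deliver 2→0: 0={foll,b=6,log=-}
step 7 deliver 0→2: —
step 8 propose(2,'z'): —
step 9 deliver 2→0: 0={foll,b=6,log=z}
step 10 deliver 0→2: —
step 11 deliver 2→3: 3={foll,b=6,log=z}
step 12 deliver 1→2: —
step 13 crash(0): 0={✗foll,b=6,log=z}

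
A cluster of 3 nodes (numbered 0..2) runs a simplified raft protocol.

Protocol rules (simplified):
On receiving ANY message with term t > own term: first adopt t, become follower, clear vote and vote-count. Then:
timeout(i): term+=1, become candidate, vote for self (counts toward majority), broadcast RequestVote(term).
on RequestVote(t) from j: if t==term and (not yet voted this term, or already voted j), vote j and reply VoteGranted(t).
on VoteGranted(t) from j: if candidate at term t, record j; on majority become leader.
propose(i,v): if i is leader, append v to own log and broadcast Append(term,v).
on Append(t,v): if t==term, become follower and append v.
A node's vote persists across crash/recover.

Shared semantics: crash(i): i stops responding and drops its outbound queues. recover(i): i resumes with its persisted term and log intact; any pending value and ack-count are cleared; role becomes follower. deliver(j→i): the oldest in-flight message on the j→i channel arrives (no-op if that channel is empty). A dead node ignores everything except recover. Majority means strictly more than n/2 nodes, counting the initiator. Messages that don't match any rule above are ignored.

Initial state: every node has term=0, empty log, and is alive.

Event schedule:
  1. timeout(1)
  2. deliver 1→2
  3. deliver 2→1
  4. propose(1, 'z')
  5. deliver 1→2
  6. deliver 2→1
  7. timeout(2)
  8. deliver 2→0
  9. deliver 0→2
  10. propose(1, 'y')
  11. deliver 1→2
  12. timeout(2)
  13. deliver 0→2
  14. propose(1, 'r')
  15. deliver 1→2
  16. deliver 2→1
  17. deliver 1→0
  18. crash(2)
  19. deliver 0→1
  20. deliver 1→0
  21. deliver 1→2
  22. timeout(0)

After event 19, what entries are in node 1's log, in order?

z,y,r

e1 timeout(1): 1[cand,t=1,-]
e2 deliver 1→2: 2[foll,t=1,-]
e3 deliver 2→1: 1[lead,t=1,-]
e4 propose(1,'z'): 1[lead,t=1,z]
e5 deliver 1→2: 2[foll,t=1,z]
e6 deliver 2→1: ·
e7 timeout(2): 2[cand,t=2,z]
e8 deliver 2→0: 0[foll,t=2,-]
e9 deliver 0→2: 2[lead,t=2,z]
e10 propose(1,'y'): 1[lead,t=1,z,y]
e11 deliver 1→2: ·
e12 timeout(2): 2[cand,t=3,z]
e13 deliver 0→2: ·
e14 propose(1,'r'): 1[lead,t=1,z,y,r]
e15 deliver 1→2: ·
e16 deliver 2→1: 1[foll,t=2,z,y,r]
e17 deliver 1→0: ·
e18 crash(2): 2[✗cand,t=3,z]
e19 deliver 0→1: ·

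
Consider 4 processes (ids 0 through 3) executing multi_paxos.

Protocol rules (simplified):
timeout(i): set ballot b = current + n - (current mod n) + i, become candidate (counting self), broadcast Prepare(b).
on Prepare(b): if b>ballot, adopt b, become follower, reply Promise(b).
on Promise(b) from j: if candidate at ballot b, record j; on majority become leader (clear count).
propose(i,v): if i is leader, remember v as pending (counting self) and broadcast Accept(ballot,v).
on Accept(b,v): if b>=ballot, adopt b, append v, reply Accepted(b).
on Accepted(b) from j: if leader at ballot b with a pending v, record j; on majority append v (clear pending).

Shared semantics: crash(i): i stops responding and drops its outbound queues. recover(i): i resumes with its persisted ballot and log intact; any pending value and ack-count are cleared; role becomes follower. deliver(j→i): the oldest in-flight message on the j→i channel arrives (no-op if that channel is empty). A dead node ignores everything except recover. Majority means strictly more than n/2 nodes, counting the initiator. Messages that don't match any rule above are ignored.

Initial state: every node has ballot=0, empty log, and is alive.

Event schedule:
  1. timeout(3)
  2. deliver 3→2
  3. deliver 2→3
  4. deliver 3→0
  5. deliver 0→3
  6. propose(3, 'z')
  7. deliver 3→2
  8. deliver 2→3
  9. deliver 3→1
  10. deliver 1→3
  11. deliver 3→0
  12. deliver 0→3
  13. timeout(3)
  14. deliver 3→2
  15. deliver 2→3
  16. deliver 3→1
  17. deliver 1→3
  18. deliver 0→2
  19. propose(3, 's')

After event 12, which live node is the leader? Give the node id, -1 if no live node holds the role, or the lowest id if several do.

3

step 1 timeout(3): 3={cand,b=7,log=-}
step 2 deliver 3→2: 2={foll,b=7,log=-}
step 3 deliver 2→3: —
step 4 deliver 3→0: 0={foll,b=7,log=-}
step 5 deliver 0→3: 3={lead,b=7,log=-}
step 6 propose(3,'z'): —
step 7 deliver 3→2: 2={foll,b=7,log=z}
step 8 deliver 2→3: —
step 9 deliver 3→1: 1={foll,b=7,log=-}
step 10 deliver 1→3: —
step 11 deliver 3→0: 0={foll,b=7,log=z}
step 12 deliver 0→3: 3={lead,b=7,log=z}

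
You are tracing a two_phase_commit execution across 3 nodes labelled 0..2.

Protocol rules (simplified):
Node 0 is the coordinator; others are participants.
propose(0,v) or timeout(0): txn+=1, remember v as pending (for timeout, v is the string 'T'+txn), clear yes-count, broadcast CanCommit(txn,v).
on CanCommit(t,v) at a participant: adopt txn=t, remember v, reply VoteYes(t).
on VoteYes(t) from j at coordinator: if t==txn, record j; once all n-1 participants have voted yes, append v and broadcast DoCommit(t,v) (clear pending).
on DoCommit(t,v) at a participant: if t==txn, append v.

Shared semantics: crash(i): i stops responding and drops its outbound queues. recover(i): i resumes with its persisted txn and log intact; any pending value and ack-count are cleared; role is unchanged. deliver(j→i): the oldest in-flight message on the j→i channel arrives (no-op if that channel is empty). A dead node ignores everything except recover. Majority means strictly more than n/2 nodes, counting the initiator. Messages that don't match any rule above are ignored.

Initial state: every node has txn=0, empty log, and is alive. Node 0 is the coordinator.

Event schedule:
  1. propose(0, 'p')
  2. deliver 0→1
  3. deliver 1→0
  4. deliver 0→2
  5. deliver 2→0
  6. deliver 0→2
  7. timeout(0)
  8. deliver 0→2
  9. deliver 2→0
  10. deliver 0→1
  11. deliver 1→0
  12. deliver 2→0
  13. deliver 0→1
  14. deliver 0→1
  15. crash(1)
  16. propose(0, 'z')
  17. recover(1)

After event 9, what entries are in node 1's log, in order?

empty

[1] propose(0,'p') → N0(coor t1 [-])
[2] deliver 0→1 → N1(part t1 [-])
[3] deliver 1→0 → ∅
[4] deliver 0→2 → N2(part t1 [-])
[5] deliver 2→0 → N0(coor t1 [p])
[6] deliver 0→2 → N2(part t1 [p])
[7] timeout(0) → N0(coor t2 [p])
[8] deliver 0→2 → N2(part t2 [p])
[9] deliver 2→0 → ∅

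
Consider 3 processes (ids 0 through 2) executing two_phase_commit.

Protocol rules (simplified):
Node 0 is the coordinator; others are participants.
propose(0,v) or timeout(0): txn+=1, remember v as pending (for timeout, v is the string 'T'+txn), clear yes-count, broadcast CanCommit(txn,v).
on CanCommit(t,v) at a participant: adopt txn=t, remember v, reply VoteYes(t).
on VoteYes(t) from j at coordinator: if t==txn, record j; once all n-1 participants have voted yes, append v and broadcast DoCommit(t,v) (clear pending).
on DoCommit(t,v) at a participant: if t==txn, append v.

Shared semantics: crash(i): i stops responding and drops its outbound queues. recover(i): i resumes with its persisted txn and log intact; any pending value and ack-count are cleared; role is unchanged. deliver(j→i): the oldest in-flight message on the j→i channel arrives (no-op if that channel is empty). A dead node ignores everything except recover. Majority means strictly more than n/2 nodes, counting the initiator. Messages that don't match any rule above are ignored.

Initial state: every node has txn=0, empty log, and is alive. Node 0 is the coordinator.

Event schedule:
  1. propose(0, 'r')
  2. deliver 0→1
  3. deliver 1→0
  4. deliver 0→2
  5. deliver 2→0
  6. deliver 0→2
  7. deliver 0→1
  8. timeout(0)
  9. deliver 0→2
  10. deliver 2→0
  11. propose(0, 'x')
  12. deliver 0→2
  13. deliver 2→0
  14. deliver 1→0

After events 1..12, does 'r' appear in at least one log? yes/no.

yes

1. propose(0,'r'):  <0:coor t1 ->
2. deliver 0→1:  <1:part t1 ->
3. deliver 1→0:  nop
4. deliver 0→2:  <2:part t1 ->
5. deliver 2→0:  <0:coor t1 r>
6. deliver 0→2:  <2:part t1 r>
7. deliver 0→1:  <1:part t1 r>
8. timeout(0):  <0:coor t2 r>
9. deliver 0→2:  <2:part t2 r>
10. deliver 2→0:  nop
11. propose(0,'x'):  <0:coor t3 r>
12. deliver 0→2:  <2:part t3 r>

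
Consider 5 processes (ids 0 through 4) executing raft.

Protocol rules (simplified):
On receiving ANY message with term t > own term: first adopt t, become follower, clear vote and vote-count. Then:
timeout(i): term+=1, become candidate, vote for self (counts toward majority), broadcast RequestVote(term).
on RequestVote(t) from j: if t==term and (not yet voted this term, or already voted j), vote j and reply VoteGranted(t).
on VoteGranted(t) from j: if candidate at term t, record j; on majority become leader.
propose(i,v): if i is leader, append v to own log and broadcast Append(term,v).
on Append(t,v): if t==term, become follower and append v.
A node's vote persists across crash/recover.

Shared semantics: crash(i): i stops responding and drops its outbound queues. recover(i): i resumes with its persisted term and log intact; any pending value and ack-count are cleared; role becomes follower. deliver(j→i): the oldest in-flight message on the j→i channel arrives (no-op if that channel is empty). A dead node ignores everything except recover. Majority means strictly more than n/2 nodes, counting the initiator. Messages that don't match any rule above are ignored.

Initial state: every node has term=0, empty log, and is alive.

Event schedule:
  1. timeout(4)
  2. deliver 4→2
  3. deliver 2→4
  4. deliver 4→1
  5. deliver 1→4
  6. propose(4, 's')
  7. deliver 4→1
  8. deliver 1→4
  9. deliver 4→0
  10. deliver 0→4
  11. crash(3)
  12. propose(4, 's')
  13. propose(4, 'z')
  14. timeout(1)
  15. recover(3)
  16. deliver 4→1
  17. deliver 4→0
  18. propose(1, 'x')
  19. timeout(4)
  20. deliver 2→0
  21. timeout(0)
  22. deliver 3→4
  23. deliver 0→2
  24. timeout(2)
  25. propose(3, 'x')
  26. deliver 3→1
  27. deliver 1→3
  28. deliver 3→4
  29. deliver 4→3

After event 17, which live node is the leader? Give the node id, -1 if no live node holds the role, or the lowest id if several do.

1. timeout(4):  <4:cand t1 ->
2. deliver 4→2:  <2:foll t1 ->
3. deliver 2→4:  nop
4. deliver 4→1:  <1:foll t1 ->
5. deliver 1→4:  <4:lead t1 ->
6. propose(4,'s'):  <4:lead t1 s>
7. deliver 4→1:  <1:foll t1 s>
8. deliver 1→4:  nop
9. deliver 4→0:  <0:foll t1 ->
10. deliver 0→4:  nop
11. crash(3):  <3:✗foll t0 ->
12. propose(4,'s'):  <4:lead t1 s,s>
13. propose(4,'z'):  <4:lead t1 s,s,z>
14. timeout(1):  <1:cand t2 s>
15. recover(3):  <3:foll t0 ->
16. deliver 4→1:  nop
17. deliver 4→0:  <0:foll t1 s>

4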